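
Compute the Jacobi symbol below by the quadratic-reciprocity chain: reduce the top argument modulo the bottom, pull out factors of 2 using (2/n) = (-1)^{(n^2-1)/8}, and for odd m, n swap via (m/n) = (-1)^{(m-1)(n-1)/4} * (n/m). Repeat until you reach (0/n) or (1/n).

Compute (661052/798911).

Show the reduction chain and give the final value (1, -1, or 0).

661052 = 2^2·165263; (2/798911) = +1 since 798911 mod 8 = 7, so (661052/798911) = (+1)^2·(165263/798911); sign now +1
reciprocity: (165263/798911) = -1·(798911/165263) since 165263 mod 4 = 3, 798911 mod 4 = 3; sign now -1
(798911/165263) = (137859/165263)   [reduce mod 165263]
reciprocity: (137859/165263) = -1·(165263/137859) since 137859 mod 4 = 3, 165263 mod 4 = 3; sign now +1
(165263/137859) = (27404/137859)   [reduce mod 137859]
27404 = 2^2·6851; (2/137859) = -1 since 137859 mod 8 = 3, so (27404/137859) = (-1)^2·(6851/137859); sign now +1
reciprocity: (6851/137859) = -1·(137859/6851) since 6851 mod 4 = 3, 137859 mod 4 = 3; sign now -1
(137859/6851) = (839/6851)   [reduce mod 6851]
reciprocity: (839/6851) = -1·(6851/839) since 839 mod 4 = 3, 6851 mod 4 = 3; sign now +1
(6851/839) = (139/839)   [reduce mod 839]
reciprocity: (139/839) = -1·(839/139) since 139 mod 4 = 3, 839 mod 4 = 3; sign now -1
(839/139) = (5/139)   [reduce mod 139]
reciprocity: (5/139) = +1·(139/5) since 5 mod 4 = 1, 139 mod 4 = 3; sign now -1
(139/5) = (4/5)   [reduce mod 5]
4 = 2^2·1; (2/5) = -1 since 5 mod 8 = 5, so (4/5) = (-1)^2·(1/5); sign now -1
(1/5) = 1; final value = sign = -1

-1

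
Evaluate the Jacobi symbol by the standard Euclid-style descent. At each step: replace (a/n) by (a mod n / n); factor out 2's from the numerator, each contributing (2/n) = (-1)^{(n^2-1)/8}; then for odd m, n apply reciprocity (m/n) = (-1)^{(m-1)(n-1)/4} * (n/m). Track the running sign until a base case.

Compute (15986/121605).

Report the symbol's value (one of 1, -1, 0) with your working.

15986 = 2^1·7993; (2/121605) = -1 since 121605 mod 8 = 5, so (15986/121605) = (-1)^1·(7993/121605); sign now -1
reciprocity: (7993/121605) = +1·(121605/7993) since 7993 mod 4 = 1, 121605 mod 4 = 1; sign now -1
(121605/7993) = (1710/7993)   [reduce mod 7993]
1710 = 2^1·855; (2/7993) = +1 since 7993 mod 8 = 1, so (1710/7993) = (+1)^1·(855/7993); sign now -1
reciprocity: (855/7993) = +1·(7993/855) since 855 mod 4 = 3, 7993 mod 4 = 1; sign now -1
(7993/855) = (298/855)   [reduce mod 855]
298 = 2^1·149; (2/855) = +1 since 855 mod 8 = 7, so (298/855) = (+1)^1·(149/855); sign now -1
reciprocity: (149/855) = +1·(855/149) since 149 mod 4 = 1, 855 mod 4 = 3; sign now -1
(855/149) = (110/149)   [reduce mod 149]
110 = 2^1·55; (2/149) = -1 since 149 mod 8 = 5, so (110/149) = (-1)^1·(55/149); sign now +1
reciprocity: (55/149) = +1·(149/55) since 55 mod 4 = 3, 149 mod 4 = 1; sign now +1
(149/55) = (39/55)   [reduce mod 55]
reciprocity: (39/55) = -1·(55/39) since 39 mod 4 = 3, 55 mod 4 = 3; sign now -1
(55/39) = (16/39)   [reduce mod 39]
16 = 2^4·1; (2/39) = +1 since 39 mod 8 = 7, so (16/39) = (+1)^4·(1/39); sign now -1
(1/39) = 1; final value = sign = -1

-1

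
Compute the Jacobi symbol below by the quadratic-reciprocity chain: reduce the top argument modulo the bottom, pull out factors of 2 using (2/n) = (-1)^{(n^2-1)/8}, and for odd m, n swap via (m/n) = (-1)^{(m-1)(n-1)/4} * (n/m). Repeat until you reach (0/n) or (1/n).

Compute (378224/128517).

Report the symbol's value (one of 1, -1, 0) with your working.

(378224/128517): 378224 mod 128517 = 121190, so (378224/128517) = (121190/128517)
factor out 2^1: 121190 = 2^1·60595; with 128517 mod 8 = 5, (2/128517) = -1; sign now -1; continue with (60595/128517)
flip (60595/128517) -> (128517/60595): both odd, 60595 mod 4 = 3, 128517 mod 4 = 1, so the flip contributes +1; sign now -1
(128517/60595): 128517 mod 60595 = 7327, so (128517/60595) = (7327/60595)
flip (7327/60595) -> (60595/7327): both odd, 7327 mod 4 = 3, 60595 mod 4 = 3, so the flip contributes -1; sign now +1
(60595/7327): 60595 mod 7327 = 1979, so (60595/7327) = (1979/7327)
flip (1979/7327) -> (7327/1979): both odd, 1979 mod 4 = 3, 7327 mod 4 = 3, so the flip contributes -1; sign now -1
(7327/1979): 7327 mod 1979 = 1390, so (7327/1979) = (1390/1979)
factor out 2^1: 1390 = 2^1·695; with 1979 mod 8 = 3, (2/1979) = -1; sign now +1; continue with (695/1979)
flip (695/1979) -> (1979/695): both odd, 695 mod 4 = 3, 1979 mod 4 = 3, so the flip contributes -1; sign now -1
(1979/695): 1979 mod 695 = 589, so (1979/695) = (589/695)
flip (589/695) -> (695/589): both odd, 589 mod 4 = 1, 695 mod 4 = 3, so the flip contributes +1; sign now -1
(695/589): 695 mod 589 = 106, so (695/589) = (106/589)
factor out 2^1: 106 = 2^1·53; with 589 mod 8 = 5, (2/589) = -1; sign now +1; continue with (53/589)
flip (53/589) -> (589/53): both odd, 53 mod 4 = 1, 589 mod 4 = 1, so the flip contributes +1; sign now +1
(589/53): 589 mod 53 = 6, so (589/53) = (6/53)
factor out 2^1: 6 = 2^1·3; with 53 mod 8 = 5, (2/53) = -1; sign now -1; continue with (3/53)
flip (3/53) -> (53/3): both odd, 3 mod 4 = 3, 53 mod 4 = 1, so the flip contributes +1; sign now -1
(53/3): 53 mod 3 = 2, so (53/3) = (2/3)
factor out 2^1: 2 = 2^1·1; with 3 mod 8 = 3, (2/3) = -1; sign now +1; continue with (1/3)
reached (1/3) = 1, so the symbol is +1

1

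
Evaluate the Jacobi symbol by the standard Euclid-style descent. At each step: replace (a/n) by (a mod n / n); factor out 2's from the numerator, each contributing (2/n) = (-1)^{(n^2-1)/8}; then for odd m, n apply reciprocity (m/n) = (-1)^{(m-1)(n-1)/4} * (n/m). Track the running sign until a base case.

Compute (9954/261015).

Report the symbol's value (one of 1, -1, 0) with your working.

0

factor out 2^1: 9954 = 2^1·4977; with 261015 mod 8 = 7, (2/261015) = +1; sign now +1; continue with (4977/261015)
flip (4977/261015) -> (261015/4977): both odd, 4977 mod 4 = 1, 261015 mod 4 = 3, so the flip contributes +1; sign now +1
(261015/4977): 261015 mod 4977 = 2211, so (261015/4977) = (2211/4977)
flip (2211/4977) -> (4977/2211): both odd, 2211 mod 4 = 3, 4977 mod 4 = 1, so the flip contributes +1; sign now +1
(4977/2211): 4977 mod 2211 = 555, so (4977/2211) = (555/2211)
flip (555/2211) -> (2211/555): both odd, 555 mod 4 = 3, 2211 mod 4 = 3, so the flip contributes -1; sign now -1
(2211/555): 2211 mod 555 = 546, so (2211/555) = (546/555)
factor out 2^1: 546 = 2^1·273; with 555 mod 8 = 3, (2/555) = -1; sign now +1; continue with (273/555)
flip (273/555) -> (555/273): both odd, 273 mod 4 = 1, 555 mod 4 = 3, so the flip contributes +1; sign now +1
(555/273): 555 mod 273 = 9, so (555/273) = (9/273)
flip (9/273) -> (273/9): both odd, 9 mod 4 = 1, 273 mod 4 = 1, so the flip contributes +1; sign now +1
(273/9): 273 mod 9 = 3, so (273/9) = (3/9)
flip (3/9) -> (9/3): both odd, 3 mod 4 = 3, 9 mod 4 = 1, so the flip contributes +1; sign now +1
(9/3): 9 mod 3 = 0, so (9/3) = (0/3)
reached (0/3); gcd(a, n) > 1, so (0/3) = 0 and the symbol is 0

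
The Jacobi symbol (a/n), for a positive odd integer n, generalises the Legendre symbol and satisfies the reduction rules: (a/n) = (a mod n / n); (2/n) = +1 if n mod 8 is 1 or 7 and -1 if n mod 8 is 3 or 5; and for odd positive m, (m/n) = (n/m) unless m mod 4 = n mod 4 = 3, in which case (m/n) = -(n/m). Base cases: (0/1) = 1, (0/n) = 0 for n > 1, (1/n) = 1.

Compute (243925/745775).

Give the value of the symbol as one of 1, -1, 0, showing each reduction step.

0

reciprocity: (243925/745775) = +1·(745775/243925) since 243925 mod 4 = 1, 745775 mod 4 = 3; sign now +1
(745775/243925) = (14000/243925)   [reduce mod 243925]
14000 = 2^4·875; (2/243925) = -1 since 243925 mod 8 = 5, so (14000/243925) = (-1)^4·(875/243925); sign now +1
reciprocity: (875/243925) = +1·(243925/875) since 875 mod 4 = 3, 243925 mod 4 = 1; sign now +1
(243925/875) = (675/875)   [reduce mod 875]
reciprocity: (675/875) = -1·(875/675) since 675 mod 4 = 3, 875 mod 4 = 3; sign now -1
(875/675) = (200/675)   [reduce mod 675]
200 = 2^3·25; (2/675) = -1 since 675 mod 8 = 3, so (200/675) = (-1)^3·(25/675); sign now +1
reciprocity: (25/675) = +1·(675/25) since 25 mod 4 = 1, 675 mod 4 = 3; sign now +1
(675/25) = (0/25)   [reduce mod 25]
(0/25) = 0   [gcd(a, n) > 1]; final value = 0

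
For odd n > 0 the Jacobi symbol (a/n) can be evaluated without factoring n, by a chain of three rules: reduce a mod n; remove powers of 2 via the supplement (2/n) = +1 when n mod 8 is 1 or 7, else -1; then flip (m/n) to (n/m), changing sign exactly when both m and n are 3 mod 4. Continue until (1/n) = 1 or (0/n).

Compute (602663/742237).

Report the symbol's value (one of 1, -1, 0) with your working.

reciprocity: (602663/742237) = +1·(742237/602663) since 602663 mod 4 = 3, 742237 mod 4 = 1; sign now +1
(742237/602663) = (139574/602663)   [reduce mod 602663]
139574 = 2^1·69787; (2/602663) = +1 since 602663 mod 8 = 7, so (139574/602663) = (+1)^1·(69787/602663); sign now +1
reciprocity: (69787/602663) = -1·(602663/69787) since 69787 mod 4 = 3, 602663 mod 4 = 3; sign now -1
(602663/69787) = (44367/69787)   [reduce mod 69787]
reciprocity: (44367/69787) = -1·(69787/44367) since 44367 mod 4 = 3, 69787 mod 4 = 3; sign now +1
(69787/44367) = (25420/44367)   [reduce mod 44367]
25420 = 2^2·6355; (2/44367) = +1 since 44367 mod 8 = 7, so (25420/44367) = (+1)^2·(6355/44367); sign now +1
reciprocity: (6355/44367) = -1·(44367/6355) since 6355 mod 4 = 3, 44367 mod 4 = 3; sign now -1
(44367/6355) = (6237/6355)   [reduce mod 6355]
reciprocity: (6237/6355) = +1·(6355/6237) since 6237 mod 4 = 1, 6355 mod 4 = 3; sign now -1
(6355/6237) = (118/6237)   [reduce mod 6237]
118 = 2^1·59; (2/6237) = -1 since 6237 mod 8 = 5, so (118/6237) = (-1)^1·(59/6237); sign now +1
reciprocity: (59/6237) = +1·(6237/59) since 59 mod 4 = 3, 6237 mod 4 = 1; sign now +1
(6237/59) = (42/59)   [reduce mod 59]
42 = 2^1·21; (2/59) = -1 since 59 mod 8 = 3, so (42/59) = (-1)^1·(21/59); sign now -1
reciprocity: (21/59) = +1·(59/21) since 21 mod 4 = 1, 59 mod 4 = 3; sign now -1
(59/21) = (17/21)   [reduce mod 21]
reciprocity: (17/21) = +1·(21/17) since 17 mod 4 = 1, 21 mod 4 = 1; sign now -1
(21/17) = (4/17)   [reduce mod 17]
4 = 2^2·1; (2/17) = +1 since 17 mod 8 = 1, so (4/17) = (+1)^2·(1/17); sign now -1
(1/17) = 1; final value = sign = -1

-1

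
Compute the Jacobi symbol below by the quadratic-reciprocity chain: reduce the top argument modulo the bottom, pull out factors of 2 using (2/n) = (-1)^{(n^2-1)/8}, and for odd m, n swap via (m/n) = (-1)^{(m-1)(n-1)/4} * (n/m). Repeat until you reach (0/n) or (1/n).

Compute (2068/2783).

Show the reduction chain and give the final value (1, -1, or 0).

0

factor out 2^2: 2068 = 2^2·517; with 2783 mod 8 = 7, (2/2783) = +1; sign now +1; continue with (517/2783)
flip (517/2783) -> (2783/517): both odd, 517 mod 4 = 1, 2783 mod 4 = 3, so the flip contributes +1; sign now +1
(2783/517): 2783 mod 517 = 198, so (2783/517) = (198/517)
factor out 2^1: 198 = 2^1·99; with 517 mod 8 = 5, (2/517) = -1; sign now -1; continue with (99/517)
flip (99/517) -> (517/99): both odd, 99 mod 4 = 3, 517 mod 4 = 1, so the flip contributes +1; sign now -1
(517/99): 517 mod 99 = 22, so (517/99) = (22/99)
factor out 2^1: 22 = 2^1·11; with 99 mod 8 = 3, (2/99) = -1; sign now +1; continue with (11/99)
flip (11/99) -> (99/11): both odd, 11 mod 4 = 3, 99 mod 4 = 3, so the flip contributes -1; sign now -1
(99/11): 99 mod 11 = 0, so (99/11) = (0/11)
reached (0/11); gcd(a, n) > 1, so (0/11) = 0 and the symbol is 0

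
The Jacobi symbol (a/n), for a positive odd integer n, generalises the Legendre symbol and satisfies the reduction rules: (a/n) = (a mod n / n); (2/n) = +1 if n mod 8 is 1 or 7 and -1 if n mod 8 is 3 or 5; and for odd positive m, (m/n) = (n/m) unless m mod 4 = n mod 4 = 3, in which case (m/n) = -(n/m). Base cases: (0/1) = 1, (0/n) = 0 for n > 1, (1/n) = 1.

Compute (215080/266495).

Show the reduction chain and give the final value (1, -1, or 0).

0

215080 = 2^3·26885; (2/266495) = +1 since 266495 mod 8 = 7, so (215080/266495) = (+1)^3·(26885/266495); sign now +1
reciprocity: (26885/266495) = +1·(266495/26885) since 26885 mod 4 = 1, 266495 mod 4 = 3; sign now +1
(266495/26885) = (24530/26885)   [reduce mod 26885]
24530 = 2^1·12265; (2/26885) = -1 since 26885 mod 8 = 5, so (24530/26885) = (-1)^1·(12265/26885); sign now -1
reciprocity: (12265/26885) = +1·(26885/12265) since 12265 mod 4 = 1, 26885 mod 4 = 1; sign now -1
(26885/12265) = (2355/12265)   [reduce mod 12265]
reciprocity: (2355/12265) = +1·(12265/2355) since 2355 mod 4 = 3, 12265 mod 4 = 1; sign now -1
(12265/2355) = (490/2355)   [reduce mod 2355]
490 = 2^1·245; (2/2355) = -1 since 2355 mod 8 = 3, so (490/2355) = (-1)^1·(245/2355); sign now +1
reciprocity: (245/2355) = +1·(2355/245) since 245 mod 4 = 1, 2355 mod 4 = 3; sign now +1
(2355/245) = (150/245)   [reduce mod 245]
150 = 2^1·75; (2/245) = -1 since 245 mod 8 = 5, so (150/245) = (-1)^1·(75/245); sign now -1
reciprocity: (75/245) = +1·(245/75) since 75 mod 4 = 3, 245 mod 4 = 1; sign now -1
(245/75) = (20/75)   [reduce mod 75]
20 = 2^2·5; (2/75) = -1 since 75 mod 8 = 3, so (20/75) = (-1)^2·(5/75); sign now -1
reciprocity: (5/75) = +1·(75/5) since 5 mod 4 = 1, 75 mod 4 = 3; sign now -1
(75/5) = (0/5)   [reduce mod 5]
(0/5) = 0   [gcd(a, n) > 1]; final value = 0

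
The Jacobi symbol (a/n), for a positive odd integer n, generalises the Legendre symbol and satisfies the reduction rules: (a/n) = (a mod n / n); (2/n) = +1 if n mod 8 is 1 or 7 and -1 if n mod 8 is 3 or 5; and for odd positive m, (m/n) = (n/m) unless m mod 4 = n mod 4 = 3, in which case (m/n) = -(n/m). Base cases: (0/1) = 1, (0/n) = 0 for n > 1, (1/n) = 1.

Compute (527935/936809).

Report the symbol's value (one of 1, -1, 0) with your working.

-1

reciprocity: (527935/936809) = +1·(936809/527935) since 527935 mod 4 = 3, 936809 mod 4 = 1; sign now +1
(936809/527935) = (408874/527935)   [reduce mod 527935]
408874 = 2^1·204437; (2/527935) = +1 since 527935 mod 8 = 7, so (408874/527935) = (+1)^1·(204437/527935); sign now +1
reciprocity: (204437/527935) = +1·(527935/204437) since 204437 mod 4 = 1, 527935 mod 4 = 3; sign now +1
(527935/204437) = (119061/204437)   [reduce mod 204437]
reciprocity: (119061/204437) = +1·(204437/119061) since 119061 mod 4 = 1, 204437 mod 4 = 1; sign now +1
(204437/119061) = (85376/119061)   [reduce mod 119061]
85376 = 2^7·667; (2/119061) = -1 since 119061 mod 8 = 5, so (85376/119061) = (-1)^7·(667/119061); sign now -1
reciprocity: (667/119061) = +1·(119061/667) since 667 mod 4 = 3, 119061 mod 4 = 1; sign now -1
(119061/667) = (335/667)   [reduce mod 667]
reciprocity: (335/667) = -1·(667/335) since 335 mod 4 = 3, 667 mod 4 = 3; sign now +1
(667/335) = (332/335)   [reduce mod 335]
332 = 2^2·83; (2/335) = +1 since 335 mod 8 = 7, so (332/335) = (+1)^2·(83/335); sign now +1
reciprocity: (83/335) = -1·(335/83) since 83 mod 4 = 3, 335 mod 4 = 3; sign now -1
(335/83) = (3/83)   [reduce mod 83]
reciprocity: (3/83) = -1·(83/3) since 3 mod 4 = 3, 83 mod 4 = 3; sign now +1
(83/3) = (2/3)   [reduce mod 3]
2 = 2^1·1; (2/3) = -1 since 3 mod 8 = 3, so (2/3) = (-1)^1·(1/3); sign now -1
(1/3) = 1; final value = sign = -1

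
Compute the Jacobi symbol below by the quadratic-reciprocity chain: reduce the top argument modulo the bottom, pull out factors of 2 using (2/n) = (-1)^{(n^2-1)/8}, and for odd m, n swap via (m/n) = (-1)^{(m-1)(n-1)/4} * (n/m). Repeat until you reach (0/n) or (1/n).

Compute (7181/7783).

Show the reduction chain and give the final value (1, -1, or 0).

0

reciprocity: (7181/7783) = +1·(7783/7181) since 7181 mod 4 = 1, 7783 mod 4 = 3; sign now +1
(7783/7181) = (602/7181)   [reduce mod 7181]
602 = 2^1·301; (2/7181) = -1 since 7181 mod 8 = 5, so (602/7181) = (-1)^1·(301/7181); sign now -1
reciprocity: (301/7181) = +1·(7181/301) since 301 mod 4 = 1, 7181 mod 4 = 1; sign now -1
(7181/301) = (258/301)   [reduce mod 301]
258 = 2^1·129; (2/301) = -1 since 301 mod 8 = 5, so (258/301) = (-1)^1·(129/301); sign now +1
reciprocity: (129/301) = +1·(301/129) since 129 mod 4 = 1, 301 mod 4 = 1; sign now +1
(301/129) = (43/129)   [reduce mod 129]
reciprocity: (43/129) = +1·(129/43) since 43 mod 4 = 3, 129 mod 4 = 1; sign now +1
(129/43) = (0/43)   [reduce mod 43]
(0/43) = 0   [gcd(a, n) > 1]; final value = 0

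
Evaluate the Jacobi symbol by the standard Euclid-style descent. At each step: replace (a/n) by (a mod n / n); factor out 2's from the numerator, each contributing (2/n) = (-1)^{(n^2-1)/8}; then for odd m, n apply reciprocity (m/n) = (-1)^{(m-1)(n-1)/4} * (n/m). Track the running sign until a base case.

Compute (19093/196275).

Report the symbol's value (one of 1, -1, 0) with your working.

flip (19093/196275) -> (196275/19093): both odd, 19093 mod 4 = 1, 196275 mod 4 = 3, so the flip contributes +1; sign now +1
(196275/19093): 196275 mod 19093 = 5345, so (196275/19093) = (5345/19093)
flip (5345/19093) -> (19093/5345): both odd, 5345 mod 4 = 1, 19093 mod 4 = 1, so the flip contributes +1; sign now +1
(19093/5345): 19093 mod 5345 = 3058, so (19093/5345) = (3058/5345)
factor out 2^1: 3058 = 2^1·1529; with 5345 mod 8 = 1, (2/5345) = +1; sign now +1; continue with (1529/5345)
flip (1529/5345) -> (5345/1529): both odd, 1529 mod 4 = 1, 5345 mod 4 = 1, so the flip contributes +1; sign now +1
(5345/1529): 5345 mod 1529 = 758, so (5345/1529) = (758/1529)
factor out 2^1: 758 = 2^1·379; with 1529 mod 8 = 1, (2/1529) = +1; sign now +1; continue with (379/1529)
flip (379/1529) -> (1529/379): both odd, 379 mod 4 = 3, 1529 mod 4 = 1, so the flip contributes +1; sign now +1
(1529/379): 1529 mod 379 = 13, so (1529/379) = (13/379)
flip (13/379) -> (379/13): both odd, 13 mod 4 = 1, 379 mod 4 = 3, so the flip contributes +1; sign now +1
(379/13): 379 mod 13 = 2, so (379/13) = (2/13)
factor out 2^1: 2 = 2^1·1; with 13 mod 8 = 5, (2/13) = -1; sign now -1; continue with (1/13)
reached (1/13) = 1, so the symbol is -1

-1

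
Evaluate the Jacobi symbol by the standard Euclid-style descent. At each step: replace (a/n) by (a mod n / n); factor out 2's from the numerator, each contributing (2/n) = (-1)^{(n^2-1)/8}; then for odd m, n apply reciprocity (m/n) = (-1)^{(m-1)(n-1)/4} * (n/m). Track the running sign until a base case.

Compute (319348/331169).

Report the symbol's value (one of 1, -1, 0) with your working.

1

factor out 2^2: 319348 = 2^2·79837; with 331169 mod 8 = 1, (2/331169) = +1; sign now +1; continue with (79837/331169)
flip (79837/331169) -> (331169/79837): both odd, 79837 mod 4 = 1, 331169 mod 4 = 1, so the flip contributes +1; sign now +1
(331169/79837): 331169 mod 79837 = 11821, so (331169/79837) = (11821/79837)
flip (11821/79837) -> (79837/11821): both odd, 11821 mod 4 = 1, 79837 mod 4 = 1, so the flip contributes +1; sign now +1
(79837/11821): 79837 mod 11821 = 8911, so (79837/11821) = (8911/11821)
flip (8911/11821) -> (11821/8911): both odd, 8911 mod 4 = 3, 11821 mod 4 = 1, so the flip contributes +1; sign now +1
(11821/8911): 11821 mod 8911 = 2910, so (11821/8911) = (2910/8911)
factor out 2^1: 2910 = 2^1·1455; with 8911 mod 8 = 7, (2/8911) = +1; sign now +1; continue with (1455/8911)
flip (1455/8911) -> (8911/1455): both odd, 1455 mod 4 = 3, 8911 mod 4 = 3, so the flip contributes -1; sign now -1
(8911/1455): 8911 mod 1455 = 181, so (8911/1455) = (181/1455)
flip (181/1455) -> (1455/181): both odd, 181 mod 4 = 1, 1455 mod 4 = 3, so the flip contributes +1; sign now -1
(1455/181): 1455 mod 181 = 7, so (1455/181) = (7/181)
flip (7/181) -> (181/7): both odd, 7 mod 4 = 3, 181 mod 4 = 1, so the flip contributes +1; sign now -1
(181/7): 181 mod 7 = 6, so (181/7) = (6/7)
factor out 2^1: 6 = 2^1·3; with 7 mod 8 = 7, (2/7) = +1; sign now -1; continue with (3/7)
flip (3/7) -> (7/3): both odd, 3 mod 4 = 3, 7 mod 4 = 3, so the flip contributes -1; sign now +1
(7/3): 7 mod 3 = 1, so (7/3) = (1/3)
reached (1/3) = 1, so the symbol is +1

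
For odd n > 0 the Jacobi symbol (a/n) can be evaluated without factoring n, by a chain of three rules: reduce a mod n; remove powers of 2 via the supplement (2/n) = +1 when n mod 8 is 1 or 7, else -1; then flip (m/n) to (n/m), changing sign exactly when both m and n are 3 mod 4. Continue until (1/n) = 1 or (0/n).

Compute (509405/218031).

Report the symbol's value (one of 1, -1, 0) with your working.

(509405/218031): 509405 mod 218031 = 73343, so (509405/218031) = (73343/218031)
flip (73343/218031) -> (218031/73343): both odd, 73343 mod 4 = 3, 218031 mod 4 = 3, so the flip contributes -1; sign now -1
(218031/73343): 218031 mod 73343 = 71345, so (218031/73343) = (71345/73343)
flip (71345/73343) -> (73343/71345): both odd, 71345 mod 4 = 1, 73343 mod 4 = 3, so the flip contributes +1; sign now -1
(73343/71345): 73343 mod 71345 = 1998, so (73343/71345) = (1998/71345)
factor out 2^1: 1998 = 2^1·999; with 71345 mod 8 = 1, (2/71345) = +1; sign now -1; continue with (999/71345)
flip (999/71345) -> (71345/999): both odd, 999 mod 4 = 3, 71345 mod 4 = 1, so the flip contributes +1; sign now -1
(71345/999): 71345 mod 999 = 416, so (71345/999) = (416/999)
factor out 2^5: 416 = 2^5·13; with 999 mod 8 = 7, (2/999) = +1; sign now -1; continue with (13/999)
flip (13/999) -> (999/13): both odd, 13 mod 4 = 1, 999 mod 4 = 3, so the flip contributes +1; sign now -1
(999/13): 999 mod 13 = 11, so (999/13) = (11/13)
flip (11/13) -> (13/11): both odd, 11 mod 4 = 3, 13 mod 4 = 1, so the flip contributes +1; sign now -1
(13/11): 13 mod 11 = 2, so (13/11) = (2/11)
factor out 2^1: 2 = 2^1·1; with 11 mod 8 = 3, (2/11) = -1; sign now +1; continue with (1/11)
reached (1/11) = 1, so the symbol is +1

1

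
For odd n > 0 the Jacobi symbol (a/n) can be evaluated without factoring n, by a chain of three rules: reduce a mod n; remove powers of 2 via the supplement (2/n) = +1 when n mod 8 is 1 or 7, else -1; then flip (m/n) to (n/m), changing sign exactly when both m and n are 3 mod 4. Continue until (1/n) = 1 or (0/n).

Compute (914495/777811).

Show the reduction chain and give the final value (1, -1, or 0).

1

(914495/777811): 914495 mod 777811 = 136684, so (914495/777811) = (136684/777811)
factor out 2^2: 136684 = 2^2·34171; with 777811 mod 8 = 3, (2/777811) = -1; sign now +1; continue with (34171/777811)
flip (34171/777811) -> (777811/34171): both odd, 34171 mod 4 = 3, 777811 mod 4 = 3, so the flip contributes -1; sign now -1
(777811/34171): 777811 mod 34171 = 26049, so (777811/34171) = (26049/34171)
flip (26049/34171) -> (34171/26049): both odd, 26049 mod 4 = 1, 34171 mod 4 = 3, so the flip contributes +1; sign now -1
(34171/26049): 34171 mod 26049 = 8122, so (34171/26049) = (8122/26049)
factor out 2^1: 8122 = 2^1·4061; with 26049 mod 8 = 1, (2/26049) = +1; sign now -1; continue with (4061/26049)
flip (4061/26049) -> (26049/4061): both odd, 4061 mod 4 = 1, 26049 mod 4 = 1, so the flip contributes +1; sign now -1
(26049/4061): 26049 mod 4061 = 1683, so (26049/4061) = (1683/4061)
flip (1683/4061) -> (4061/1683): both odd, 1683 mod 4 = 3, 4061 mod 4 = 1, so the flip contributes +1; sign now -1
(4061/1683): 4061 mod 1683 = 695, so (4061/1683) = (695/1683)
flip (695/1683) -> (1683/695): both odd, 695 mod 4 = 3, 1683 mod 4 = 3, so the flip contributes -1; sign now +1
(1683/695): 1683 mod 695 = 293, so (1683/695) = (293/695)
flip (293/695) -> (695/293): both odd, 293 mod 4 = 1, 695 mod 4 = 3, so the flip contributes +1; sign now +1
(695/293): 695 mod 293 = 109, so (695/293) = (109/293)
flip (109/293) -> (293/109): both odd, 109 mod 4 = 1, 293 mod 4 = 1, so the flip contributes +1; sign now +1
(293/109): 293 mod 109 = 75, so (293/109) = (75/109)
flip (75/109) -> (109/75): both odd, 75 mod 4 = 3, 109 mod 4 = 1, so the flip contributes +1; sign now +1
(109/75): 109 mod 75 = 34, so (109/75) = (34/75)
factor out 2^1: 34 = 2^1·17; with 75 mod 8 = 3, (2/75) = -1; sign now -1; continue with (17/75)
flip (17/75) -> (75/17): both odd, 17 mod 4 = 1, 75 mod 4 = 3, so the flip contributes +1; sign now -1
(75/17): 75 mod 17 = 7, so (75/17) = (7/17)
flip (7/17) -> (17/7): both odd, 7 mod 4 = 3, 17 mod 4 = 1, so the flip contributes +1; sign now -1
(17/7): 17 mod 7 = 3, so (17/7) = (3/7)
flip (3/7) -> (7/3): both odd, 3 mod 4 = 3, 7 mod 4 = 3, so the flip contributes -1; sign now +1
(7/3): 7 mod 3 = 1, so (7/3) = (1/3)
reached (1/3) = 1, so the symbol is +1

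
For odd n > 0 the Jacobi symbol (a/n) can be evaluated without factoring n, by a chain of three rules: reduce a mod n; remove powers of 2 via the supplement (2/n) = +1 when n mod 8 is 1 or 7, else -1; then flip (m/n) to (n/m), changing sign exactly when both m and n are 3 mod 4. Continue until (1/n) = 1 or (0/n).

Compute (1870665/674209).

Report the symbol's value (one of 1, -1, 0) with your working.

-1

(1870665/674209): 1870665 mod 674209 = 522247, so (1870665/674209) = (522247/674209)
flip (522247/674209) -> (674209/522247): both odd, 522247 mod 4 = 3, 674209 mod 4 = 1, so the flip contributes +1; sign now +1
(674209/522247): 674209 mod 522247 = 151962, so (674209/522247) = (151962/522247)
factor out 2^1: 151962 = 2^1·75981; with 522247 mod 8 = 7, (2/522247) = +1; sign now +1; continue with (75981/522247)
flip (75981/522247) -> (522247/75981): both odd, 75981 mod 4 = 1, 522247 mod 4 = 3, so the flip contributes +1; sign now +1
(522247/75981): 522247 mod 75981 = 66361, so (522247/75981) = (66361/75981)
flip (66361/75981) -> (75981/66361): both odd, 66361 mod 4 = 1, 75981 mod 4 = 1, so the flip contributes +1; sign now +1
(75981/66361): 75981 mod 66361 = 9620, so (75981/66361) = (9620/66361)
factor out 2^2: 9620 = 2^2·2405; with 66361 mod 8 = 1, (2/66361) = +1; sign now +1; continue with (2405/66361)
flip (2405/66361) -> (66361/2405): both odd, 2405 mod 4 = 1, 66361 mod 4 = 1, so the flip contributes +1; sign now +1
(66361/2405): 66361 mod 2405 = 1426, so (66361/2405) = (1426/2405)
factor out 2^1: 1426 = 2^1·713; with 2405 mod 8 = 5, (2/2405) = -1; sign now -1; continue with (713/2405)
flip (713/2405) -> (2405/713): both odd, 713 mod 4 = 1, 2405 mod 4 = 1, so the flip contributes +1; sign now -1
(2405/713): 2405 mod 713 = 266, so (2405/713) = (266/713)
factor out 2^1: 266 = 2^1·133; with 713 mod 8 = 1, (2/713) = +1; sign now -1; continue with (133/713)
flip (133/713) -> (713/133): both odd, 133 mod 4 = 1, 713 mod 4 = 1, so the flip contributes +1; sign now -1
(713/133): 713 mod 133 = 48, so (713/133) = (48/133)
factor out 2^4: 48 = 2^4·3; with 133 mod 8 = 5, (2/133) = -1; sign now -1; continue with (3/133)
flip (3/133) -> (133/3): both odd, 3 mod 4 = 3, 133 mod 4 = 1, so the flip contributes +1; sign now -1
(133/3): 133 mod 3 = 1, so (133/3) = (1/3)
reached (1/3) = 1, so the symbol is -1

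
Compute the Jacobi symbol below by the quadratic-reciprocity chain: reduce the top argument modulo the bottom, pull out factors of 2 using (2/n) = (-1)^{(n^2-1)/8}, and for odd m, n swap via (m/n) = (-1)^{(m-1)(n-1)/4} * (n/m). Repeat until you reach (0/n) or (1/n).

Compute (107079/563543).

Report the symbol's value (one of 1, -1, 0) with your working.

flip (107079/563543) -> (563543/107079): both odd, 107079 mod 4 = 3, 563543 mod 4 = 3, so the flip contributes -1; sign now -1
(563543/107079): 563543 mod 107079 = 28148, so (563543/107079) = (28148/107079)
factor out 2^2: 28148 = 2^2·7037; with 107079 mod 8 = 7, (2/107079) = +1; sign now -1; continue with (7037/107079)
flip (7037/107079) -> (107079/7037): both odd, 7037 mod 4 = 1, 107079 mod 4 = 3, so the flip contributes +1; sign now -1
(107079/7037): 107079 mod 7037 = 1524, so (107079/7037) = (1524/7037)
factor out 2^2: 1524 = 2^2·381; with 7037 mod 8 = 5, (2/7037) = -1; sign now -1; continue with (381/7037)
flip (381/7037) -> (7037/381): both odd, 381 mod 4 = 1, 7037 mod 4 = 1, so the flip contributes +1; sign now -1
(7037/381): 7037 mod 381 = 179, so (7037/381) = (179/381)
flip (179/381) -> (381/179): both odd, 179 mod 4 = 3, 381 mod 4 = 1, so the flip contributes +1; sign now -1
(381/179): 381 mod 179 = 23, so (381/179) = (23/179)
flip (23/179) -> (179/23): both odd, 23 mod 4 = 3, 179 mod 4 = 3, so the flip contributes -1; sign now +1
(179/23): 179 mod 23 = 18, so (179/23) = (18/23)
factor out 2^1: 18 = 2^1·9; with 23 mod 8 = 7, (2/23) = +1; sign now +1; continue with (9/23)
flip (9/23) -> (23/9): both odd, 9 mod 4 = 1, 23 mod 4 = 3, so the flip contributes +1; sign now +1
(23/9): 23 mod 9 = 5, so (23/9) = (5/9)
flip (5/9) -> (9/5): both odd, 5 mod 4 = 1, 9 mod 4 = 1, so the flip contributes +1; sign now +1
(9/5): 9 mod 5 = 4, so (9/5) = (4/5)
factor out 2^2: 4 = 2^2·1; with 5 mod 8 = 5, (2/5) = -1; sign now +1; continue with (1/5)
reached (1/5) = 1, so the symbol is +1

1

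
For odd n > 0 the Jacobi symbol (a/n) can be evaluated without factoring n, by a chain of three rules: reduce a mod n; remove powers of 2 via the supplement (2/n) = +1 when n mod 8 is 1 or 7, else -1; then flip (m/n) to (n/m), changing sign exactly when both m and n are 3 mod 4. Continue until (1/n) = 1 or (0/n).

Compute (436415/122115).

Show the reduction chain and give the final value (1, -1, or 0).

0

(436415/122115) = (70070/122115)   [reduce mod 122115]
70070 = 2^1·35035; (2/122115) = -1 since 122115 mod 8 = 3, so (70070/122115) = (-1)^1·(35035/122115); sign now -1
reciprocity: (35035/122115) = -1·(122115/35035) since 35035 mod 4 = 3, 122115 mod 4 = 3; sign now +1
(122115/35035) = (17010/35035)   [reduce mod 35035]
17010 = 2^1·8505; (2/35035) = -1 since 35035 mod 8 = 3, so (17010/35035) = (-1)^1·(8505/35035); sign now -1
reciprocity: (8505/35035) = +1·(35035/8505) since 8505 mod 4 = 1, 35035 mod 4 = 3; sign now -1
(35035/8505) = (1015/8505)   [reduce mod 8505]
reciprocity: (1015/8505) = +1·(8505/1015) since 1015 mod 4 = 3, 8505 mod 4 = 1; sign now -1
(8505/1015) = (385/1015)   [reduce mod 1015]
reciprocity: (385/1015) = +1·(1015/385) since 385 mod 4 = 1, 1015 mod 4 = 3; sign now -1
(1015/385) = (245/385)   [reduce mod 385]
reciprocity: (245/385) = +1·(385/245) since 245 mod 4 = 1, 385 mod 4 = 1; sign now -1
(385/245) = (140/245)   [reduce mod 245]
140 = 2^2·35; (2/245) = -1 since 245 mod 8 = 5, so (140/245) = (-1)^2·(35/245); sign now -1
reciprocity: (35/245) = +1·(245/35) since 35 mod 4 = 3, 245 mod 4 = 1; sign now -1
(245/35) = (0/35)   [reduce mod 35]
(0/35) = 0   [gcd(a, n) > 1]; final value = 0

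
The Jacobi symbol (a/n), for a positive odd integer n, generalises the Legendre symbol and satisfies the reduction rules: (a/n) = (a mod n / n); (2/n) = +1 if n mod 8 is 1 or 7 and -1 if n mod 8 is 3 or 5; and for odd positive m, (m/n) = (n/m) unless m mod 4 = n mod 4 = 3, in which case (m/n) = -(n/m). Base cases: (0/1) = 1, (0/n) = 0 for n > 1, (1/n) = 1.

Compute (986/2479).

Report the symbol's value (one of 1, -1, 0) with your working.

factor out 2^1: 986 = 2^1·493; with 2479 mod 8 = 7, (2/2479) = +1; sign now +1; continue with (493/2479)
flip (493/2479) -> (2479/493): both odd, 493 mod 4 = 1, 2479 mod 4 = 3, so the flip contributes +1; sign now +1
(2479/493): 2479 mod 493 = 14, so (2479/493) = (14/493)
factor out 2^1: 14 = 2^1·7; with 493 mod 8 = 5, (2/493) = -1; sign now -1; continue with (7/493)
flip (7/493) -> (493/7): both odd, 7 mod 4 = 3, 493 mod 4 = 1, so the flip contributes +1; sign now -1
(493/7): 493 mod 7 = 3, so (493/7) = (3/7)
flip (3/7) -> (7/3): both odd, 3 mod 4 = 3, 7 mod 4 = 3, so the flip contributes -1; sign now +1
(7/3): 7 mod 3 = 1, so (7/3) = (1/3)
reached (1/3) = 1, so the symbol is +1

1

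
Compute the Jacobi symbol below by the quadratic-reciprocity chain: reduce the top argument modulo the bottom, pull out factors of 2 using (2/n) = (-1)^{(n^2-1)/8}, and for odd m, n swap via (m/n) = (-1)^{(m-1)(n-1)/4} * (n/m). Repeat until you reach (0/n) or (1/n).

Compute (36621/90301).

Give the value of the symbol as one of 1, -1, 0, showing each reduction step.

flip (36621/90301) -> (90301/36621): both odd, 36621 mod 4 = 1, 90301 mod 4 = 1, so the flip contributes +1; sign now +1
(90301/36621): 90301 mod 36621 = 17059, so (90301/36621) = (17059/36621)
flip (17059/36621) -> (36621/17059): both odd, 17059 mod 4 = 3, 36621 mod 4 = 1, so the flip contributes +1; sign now +1
(36621/17059): 36621 mod 17059 = 2503, so (36621/17059) = (2503/17059)
flip (2503/17059) -> (17059/2503): both odd, 2503 mod 4 = 3, 17059 mod 4 = 3, so the flip contributes -1; sign now -1
(17059/2503): 17059 mod 2503 = 2041, so (17059/2503) = (2041/2503)
flip (2041/2503) -> (2503/2041): both odd, 2041 mod 4 = 1, 2503 mod 4 = 3, so the flip contributes +1; sign now -1
(2503/2041): 2503 mod 2041 = 462, so (2503/2041) = (462/2041)
factor out 2^1: 462 = 2^1·231; with 2041 mod 8 = 1, (2/2041) = +1; sign now -1; continue with (231/2041)
flip (231/2041) -> (2041/231): both odd, 231 mod 4 = 3, 2041 mod 4 = 1, so the flip contributes +1; sign now -1
(2041/231): 2041 mod 231 = 193, so (2041/231) = (193/231)
flip (193/231) -> (231/193): both odd, 193 mod 4 = 1, 231 mod 4 = 3, so the flip contributes +1; sign now -1
(231/193): 231 mod 193 = 38, so (231/193) = (38/193)
factor out 2^1: 38 = 2^1·19; with 193 mod 8 = 1, (2/193) = +1; sign now -1; continue with (19/193)
flip (19/193) -> (193/19): both odd, 19 mod 4 = 3, 193 mod 4 = 1, so the flip contributes +1; sign now -1
(193/19): 193 mod 19 = 3, so (193/19) = (3/19)
flip (3/19) -> (19/3): both odd, 3 mod 4 = 3, 19 mod 4 = 3, so the flip contributes -1; sign now +1
(19/3): 19 mod 3 = 1, so (19/3) = (1/3)
reached (1/3) = 1, so the symbol is +1

1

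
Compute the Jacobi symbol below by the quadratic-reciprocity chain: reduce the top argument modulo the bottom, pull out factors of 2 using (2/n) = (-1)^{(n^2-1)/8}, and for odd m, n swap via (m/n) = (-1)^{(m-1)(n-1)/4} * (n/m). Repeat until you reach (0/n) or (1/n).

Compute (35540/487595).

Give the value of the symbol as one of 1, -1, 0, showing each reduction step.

35540 = 2^2·8885; (2/487595) = -1 since 487595 mod 8 = 3, so (35540/487595) = (-1)^2·(8885/487595); sign now +1
reciprocity: (8885/487595) = +1·(487595/8885) since 8885 mod 4 = 1, 487595 mod 4 = 3; sign now +1
(487595/8885) = (7805/8885)   [reduce mod 8885]
reciprocity: (7805/8885) = +1·(8885/7805) since 7805 mod 4 = 1, 8885 mod 4 = 1; sign now +1
(8885/7805) = (1080/7805)   [reduce mod 7805]
1080 = 2^3·135; (2/7805) = -1 since 7805 mod 8 = 5, so (1080/7805) = (-1)^3·(135/7805); sign now -1
reciprocity: (135/7805) = +1·(7805/135) since 135 mod 4 = 3, 7805 mod 4 = 1; sign now -1
(7805/135) = (110/135)   [reduce mod 135]
110 = 2^1·55; (2/135) = +1 since 135 mod 8 = 7, so (110/135) = (+1)^1·(55/135); sign now -1
reciprocity: (55/135) = -1·(135/55) since 55 mod 4 = 3, 135 mod 4 = 3; sign now +1
(135/55) = (25/55)   [reduce mod 55]
reciprocity: (25/55) = +1·(55/25) since 25 mod 4 = 1, 55 mod 4 = 3; sign now +1
(55/25) = (5/25)   [reduce mod 25]
reciprocity: (5/25) = +1·(25/5) since 5 mod 4 = 1, 25 mod 4 = 1; sign now +1
(25/5) = (0/5)   [reduce mod 5]
(0/5) = 0   [gcd(a, n) > 1]; final value = 0

0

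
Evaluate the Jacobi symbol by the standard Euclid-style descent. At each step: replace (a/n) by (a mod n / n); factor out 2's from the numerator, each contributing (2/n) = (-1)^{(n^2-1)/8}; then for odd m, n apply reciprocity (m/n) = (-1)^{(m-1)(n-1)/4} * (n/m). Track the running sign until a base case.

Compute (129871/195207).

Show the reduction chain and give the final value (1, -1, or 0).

-1

reciprocity: (129871/195207) = -1·(195207/129871) since 129871 mod 4 = 3, 195207 mod 4 = 3; sign now -1
(195207/129871) = (65336/129871)   [reduce mod 129871]
65336 = 2^3·8167; (2/129871) = +1 since 129871 mod 8 = 7, so (65336/129871) = (+1)^3·(8167/129871); sign now -1
reciprocity: (8167/129871) = -1·(129871/8167) since 8167 mod 4 = 3, 129871 mod 4 = 3; sign now +1
(129871/8167) = (7366/8167)   [reduce mod 8167]
7366 = 2^1·3683; (2/8167) = +1 since 8167 mod 8 = 7, so (7366/8167) = (+1)^1·(3683/8167); sign now +1
reciprocity: (3683/8167) = -1·(8167/3683) since 3683 mod 4 = 3, 8167 mod 4 = 3; sign now -1
(8167/3683) = (801/3683)   [reduce mod 3683]
reciprocity: (801/3683) = +1·(3683/801) since 801 mod 4 = 1, 3683 mod 4 = 3; sign now -1
(3683/801) = (479/801)   [reduce mod 801]
reciprocity: (479/801) = +1·(801/479) since 479 mod 4 = 3, 801 mod 4 = 1; sign now -1
(801/479) = (322/479)   [reduce mod 479]
322 = 2^1·161; (2/479) = +1 since 479 mod 8 = 7, so (322/479) = (+1)^1·(161/479); sign now -1
reciprocity: (161/479) = +1·(479/161) since 161 mod 4 = 1, 479 mod 4 = 3; sign now -1
(479/161) = (157/161)   [reduce mod 161]
reciprocity: (157/161) = +1·(161/157) since 157 mod 4 = 1, 161 mod 4 = 1; sign now -1
(161/157) = (4/157)   [reduce mod 157]
4 = 2^2·1; (2/157) = -1 since 157 mod 8 = 5, so (4/157) = (-1)^2·(1/157); sign now -1
(1/157) = 1; final value = sign = -1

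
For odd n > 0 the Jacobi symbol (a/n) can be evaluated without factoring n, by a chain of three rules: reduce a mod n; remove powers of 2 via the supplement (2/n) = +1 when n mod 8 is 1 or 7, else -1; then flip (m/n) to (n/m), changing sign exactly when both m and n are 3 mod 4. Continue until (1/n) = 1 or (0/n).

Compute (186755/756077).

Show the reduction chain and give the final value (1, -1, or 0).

flip (186755/756077) -> (756077/186755): both odd, 186755 mod 4 = 3, 756077 mod 4 = 1, so the flip contributes +1; sign now +1
(756077/186755): 756077 mod 186755 = 9057, so (756077/186755) = (9057/186755)
flip (9057/186755) -> (186755/9057): both odd, 9057 mod 4 = 1, 186755 mod 4 = 3, so the flip contributes +1; sign now +1
(186755/9057): 186755 mod 9057 = 5615, so (186755/9057) = (5615/9057)
flip (5615/9057) -> (9057/5615): both odd, 5615 mod 4 = 3, 9057 mod 4 = 1, so the flip contributes +1; sign now +1
(9057/5615): 9057 mod 5615 = 3442, so (9057/5615) = (3442/5615)
factor out 2^1: 3442 = 2^1·1721; with 5615 mod 8 = 7, (2/5615) = +1; sign now +1; continue with (1721/5615)
flip (1721/5615) -> (5615/1721): both odd, 1721 mod 4 = 1, 5615 mod 4 = 3, so the flip contributes +1; sign now +1
(5615/1721): 5615 mod 1721 = 452, so (5615/1721) = (452/1721)
factor out 2^2: 452 = 2^2·113; with 1721 mod 8 = 1, (2/1721) = +1; sign now +1; continue with (113/1721)
flip (113/1721) -> (1721/113): both odd, 113 mod 4 = 1, 1721 mod 4 = 1, so the flip contributes +1; sign now +1
(1721/113): 1721 mod 113 = 26, so (1721/113) = (26/113)
factor out 2^1: 26 = 2^1·13; with 113 mod 8 = 1, (2/113) = +1; sign now +1; continue with (13/113)
flip (13/113) -> (113/13): both odd, 13 mod 4 = 1, 113 mod 4 = 1, so the flip contributes +1; sign now +1
(113/13): 113 mod 13 = 9, so (113/13) = (9/13)
flip (9/13) -> (13/9): both odd, 9 mod 4 = 1, 13 mod 4 = 1, so the flip contributes +1; sign now +1
(13/9): 13 mod 9 = 4, so (13/9) = (4/9)
factor out 2^2: 4 = 2^2·1; with 9 mod 8 = 1, (2/9) = +1; sign now +1; continue with (1/9)
reached (1/9) = 1, so the symbol is +1

1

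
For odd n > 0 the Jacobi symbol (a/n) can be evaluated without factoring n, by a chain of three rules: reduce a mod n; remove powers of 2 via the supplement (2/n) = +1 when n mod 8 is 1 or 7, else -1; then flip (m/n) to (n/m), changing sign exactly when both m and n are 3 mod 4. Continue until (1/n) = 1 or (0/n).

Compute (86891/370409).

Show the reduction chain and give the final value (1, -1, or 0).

reciprocity: (86891/370409) = +1·(370409/86891) since 86891 mod 4 = 3, 370409 mod 4 = 1; sign now +1
(370409/86891) = (22845/86891)   [reduce mod 86891]
reciprocity: (22845/86891) = +1·(86891/22845) since 22845 mod 4 = 1, 86891 mod 4 = 3; sign now +1
(86891/22845) = (18356/22845)   [reduce mod 22845]
18356 = 2^2·4589; (2/22845) = -1 since 22845 mod 8 = 5, so (18356/22845) = (-1)^2·(4589/22845); sign now +1
reciprocity: (4589/22845) = +1·(22845/4589) since 4589 mod 4 = 1, 22845 mod 4 = 1; sign now +1
(22845/4589) = (4489/4589)   [reduce mod 4589]
reciprocity: (4489/4589) = +1·(4589/4489) since 4489 mod 4 = 1, 4589 mod 4 = 1; sign now +1
(4589/4489) = (100/4489)   [reduce mod 4489]
100 = 2^2·25; (2/4489) = +1 since 4489 mod 8 = 1, so (100/4489) = (+1)^2·(25/4489); sign now +1
reciprocity: (25/4489) = +1·(4489/25) since 25 mod 4 = 1, 4489 mod 4 = 1; sign now +1
(4489/25) = (14/25)   [reduce mod 25]
14 = 2^1·7; (2/25) = +1 since 25 mod 8 = 1, so (14/25) = (+1)^1·(7/25); sign now +1
reciprocity: (7/25) = +1·(25/7) since 7 mod 4 = 3, 25 mod 4 = 1; sign now +1
(25/7) = (4/7)   [reduce mod 7]
4 = 2^2·1; (2/7) = +1 since 7 mod 8 = 7, so (4/7) = (+1)^2·(1/7); sign now +1
(1/7) = 1; final value = sign = +1

1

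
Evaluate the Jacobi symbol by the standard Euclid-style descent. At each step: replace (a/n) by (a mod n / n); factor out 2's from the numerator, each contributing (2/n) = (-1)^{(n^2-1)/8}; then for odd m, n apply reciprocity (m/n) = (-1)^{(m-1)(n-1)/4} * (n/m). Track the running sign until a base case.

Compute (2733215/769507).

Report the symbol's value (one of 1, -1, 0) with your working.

1

(2733215/769507): 2733215 mod 769507 = 424694, so (2733215/769507) = (424694/769507)
factor out 2^1: 424694 = 2^1·212347; with 769507 mod 8 = 3, (2/769507) = -1; sign now -1; continue with (212347/769507)
flip (212347/769507) -> (769507/212347): both odd, 212347 mod 4 = 3, 769507 mod 4 = 3, so the flip contributes -1; sign now +1
(769507/212347): 769507 mod 212347 = 132466, so (769507/212347) = (132466/212347)
factor out 2^1: 132466 = 2^1·66233; with 212347 mod 8 = 3, (2/212347) = -1; sign now -1; continue with (66233/212347)
flip (66233/212347) -> (212347/66233): both odd, 66233 mod 4 = 1, 212347 mod 4 = 3, so the flip contributes +1; sign now -1
(212347/66233): 212347 mod 66233 = 13648, so (212347/66233) = (13648/66233)
factor out 2^4: 13648 = 2^4·853; with 66233 mod 8 = 1, (2/66233) = +1; sign now -1; continue with (853/66233)
flip (853/66233) -> (66233/853): both odd, 853 mod 4 = 1, 66233 mod 4 = 1, so the flip contributes +1; sign now -1
(66233/853): 66233 mod 853 = 552, so (66233/853) = (552/853)
factor out 2^3: 552 = 2^3·69; with 853 mod 8 = 5, (2/853) = -1; sign now +1; continue with (69/853)
flip (69/853) -> (853/69): both odd, 69 mod 4 = 1, 853 mod 4 = 1, so the flip contributes +1; sign now +1
(853/69): 853 mod 69 = 25, so (853/69) = (25/69)
flip (25/69) -> (69/25): both odd, 25 mod 4 = 1, 69 mod 4 = 1, so the flip contributes +1; sign now +1
(69/25): 69 mod 25 = 19, so (69/25) = (19/25)
flip (19/25) -> (25/19): both odd, 19 mod 4 = 3, 25 mod 4 = 1, so the flip contributes +1; sign now +1
(25/19): 25 mod 19 = 6, so (25/19) = (6/19)
factor out 2^1: 6 = 2^1·3; with 19 mod 8 = 3, (2/19) = -1; sign now -1; continue with (3/19)
flip (3/19) -> (19/3): both odd, 3 mod 4 = 3, 19 mod 4 = 3, so the flip contributes -1; sign now +1
(19/3): 19 mod 3 = 1, so (19/3) = (1/3)
reached (1/3) = 1, so the symbol is +1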